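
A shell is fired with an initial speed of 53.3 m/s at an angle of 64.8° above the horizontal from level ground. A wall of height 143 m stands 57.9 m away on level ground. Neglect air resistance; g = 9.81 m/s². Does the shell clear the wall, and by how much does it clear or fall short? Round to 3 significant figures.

No — it falls 51.9 m short of clearing the wall.

v_x = 53.3 cos 64.8° = 22.69 m/s; v_y0 = 53.3 sin 64.8° = 48.23 m/s.
Time to reach the wall: t = 57.9 / 22.69 = 2.552 s.
Height at that point: y = 48.23×2.552 − 4.905×2.552² = 91.14 m.
That is 143 − 91.14 = 51.9 m below the top of the wall, so the shell does not clear it.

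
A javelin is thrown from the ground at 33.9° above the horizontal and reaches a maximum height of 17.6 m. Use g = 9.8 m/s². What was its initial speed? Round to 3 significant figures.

33.3 m/s

At maximum height v_y = 0, so (v₀ sin θ)² = 2 g H.
v₀ sin 33.9° = √(2 × 9.8 × 17.6) = 18.57 m/s.
v₀ = 18.57 / sin 33.9° = 18.57 / 0.5577 = 33.3 m/s.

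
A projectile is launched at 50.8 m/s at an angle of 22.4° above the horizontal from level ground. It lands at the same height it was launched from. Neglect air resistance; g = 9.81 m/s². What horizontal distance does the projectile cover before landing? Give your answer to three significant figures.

For level ground, R = v₀² sin(2θ) / g.
sin(2 × 22.4°) = sin 44.80° = 0.7046.
R = (50.8)² × 0.7046 / 9.81 = 185 m.

185 m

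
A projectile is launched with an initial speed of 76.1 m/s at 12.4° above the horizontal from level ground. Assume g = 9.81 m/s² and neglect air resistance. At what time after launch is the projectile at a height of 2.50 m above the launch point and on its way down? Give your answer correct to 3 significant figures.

3.17 s

v_y0 = 76.1 sin 12.4° = 16.34 m/s.
Set y = v_y0 t − ½ g t² = 2.50: 4.905 t² − 16.34 t + 2.50 = 0.
t = [16.34 ± √(267.0 − 49.05)] / 9.81 = (16.34 ± 14.76) / 9.81, giving t = 0.161 s or t = 3.17 s.
On the way down corresponds to the larger root: t = 3.17 s.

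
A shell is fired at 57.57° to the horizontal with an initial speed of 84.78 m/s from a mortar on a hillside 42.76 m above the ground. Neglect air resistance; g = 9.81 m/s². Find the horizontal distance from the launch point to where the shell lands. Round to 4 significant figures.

689.4 m

Components: v_x = 84.78 cos 57.57° = 45.465 m/s, v_y = 84.78 sin 57.57° = 71.558 m/s.
Vertical: 0 = 42.76 + 71.558 t − ½(9.81) t² ⇒ 4.905 t² − 71.558 t − 42.76 = 0.
t = [71.558 + √(5120.5 + 838.95)] / 9.810 = 15.164 s.
Horizontal: R = v_x · t = 45.465 × 15.164 = 689.4 m.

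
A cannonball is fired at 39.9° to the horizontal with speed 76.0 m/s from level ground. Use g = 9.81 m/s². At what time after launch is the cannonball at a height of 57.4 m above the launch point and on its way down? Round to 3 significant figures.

v_y0 = 76.0 sin 39.9° = 48.75 m/s.
Set y = v_y0 t − ½ g t² = 57.4: 4.905 t² − 48.75 t + 57.4 = 0.
t = [48.75 ± √(2377 − 1126)] / 9.81 = (48.75 ± 35.37) / 9.81, giving t = 1.36 s or t = 8.57 s.
On the way down corresponds to the larger root: t = 8.57 s.

8.57 s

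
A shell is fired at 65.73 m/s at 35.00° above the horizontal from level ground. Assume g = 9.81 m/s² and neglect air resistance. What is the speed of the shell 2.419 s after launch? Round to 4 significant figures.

v_x = 65.73 cos 35.00° = 53.843 m/s (constant).
v_y(t) = 65.73 sin 35.00° − g t = 37.701 − 9.81 × 2.419 = 13.971 m/s.
Speed = √(v_x² + v_y²) = √(2899.1 + 195.19) = 55.63 m/s.

55.63 m/s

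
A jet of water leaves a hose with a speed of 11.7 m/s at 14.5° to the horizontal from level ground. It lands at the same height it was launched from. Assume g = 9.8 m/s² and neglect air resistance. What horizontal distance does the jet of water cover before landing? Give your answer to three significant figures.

For level ground, R = v₀² sin(2θ) / g.
sin(2 × 14.5°) = sin 29.00° = 0.4848.
R = (11.7)² × 0.4848 / 9.8 = 6.77 m.

6.77 m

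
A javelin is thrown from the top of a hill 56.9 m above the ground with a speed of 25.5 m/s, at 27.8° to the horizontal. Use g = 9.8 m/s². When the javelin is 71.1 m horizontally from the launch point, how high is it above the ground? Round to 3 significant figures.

v_x = 25.5 cos 27.8° = 22.56 m/s, v_y0 = 25.5 sin 27.8° = 11.89 m/s.
Time to reach x = 71.1 m: t = x / v_x = 71.1 / 22.56 = 3.152 s.
y = 56.9 + v_y0 t − ½ g t² = 56.9 + 11.89×3.152 − 4.900×3.152² = 45.7 m.

45.7 m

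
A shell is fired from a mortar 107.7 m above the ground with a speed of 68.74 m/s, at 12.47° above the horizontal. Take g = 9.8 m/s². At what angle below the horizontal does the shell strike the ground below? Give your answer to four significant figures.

v_x = 68.74 cos 12.47° = 67.118 m/s.
At impact |v_y| = √(v_y0² + 2 g h) = √(14.843² + 2×9.8×107.7) = 48.283 m/s.
Angle below horizontal = arctan(|v_y| / v_x) = arctan(48.283 / 67.118) = 35.73°.

35.73°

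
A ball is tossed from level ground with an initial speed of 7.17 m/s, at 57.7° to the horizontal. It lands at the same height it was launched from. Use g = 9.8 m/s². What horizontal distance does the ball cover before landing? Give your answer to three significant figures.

4.74 m

For level ground, R = v₀² sin(2θ) / g.
sin(2 × 57.7°) = sin 115.4° = 0.9033.
R = (7.17)² × 0.9033 / 9.8 = 4.74 m.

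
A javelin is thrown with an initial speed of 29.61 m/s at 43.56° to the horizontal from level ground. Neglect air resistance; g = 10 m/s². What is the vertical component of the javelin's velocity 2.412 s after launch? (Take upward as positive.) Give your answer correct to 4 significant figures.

Initial vertical component: v_y0 = 29.61 sin 43.56° = 20.405 m/s.
v_y(t) = v_y0 − g t = 20.405 − 10 × 2.412 = -3.715 m/s.

-3.715 m/s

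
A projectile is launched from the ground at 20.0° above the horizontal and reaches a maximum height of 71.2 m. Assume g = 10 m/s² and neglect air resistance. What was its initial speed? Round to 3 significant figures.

At maximum height v_y = 0, so (v₀ sin θ)² = 2 g H.
v₀ sin 20.0° = √(2 × 10 × 71.2) = 37.74 m/s.
v₀ = 37.74 / sin 20.0° = 37.74 / 0.3420 = 110 m/s.

110 m/s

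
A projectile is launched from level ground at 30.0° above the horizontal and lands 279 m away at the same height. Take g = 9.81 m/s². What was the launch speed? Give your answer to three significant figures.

On level ground, R = v₀² sin(2θ) / g, so v₀ = √(R g / sin 2θ).
sin(2 × 30.0°) = 0.8660.
v₀ = √(279 × 9.81 / 0.8660) = √3160 = 56.2 m/s.

56.2 m/s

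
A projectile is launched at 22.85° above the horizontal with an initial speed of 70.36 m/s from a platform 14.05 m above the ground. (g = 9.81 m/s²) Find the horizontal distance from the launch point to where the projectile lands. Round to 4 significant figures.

391.9 m

Components: v_x = 70.36 cos 22.85° = 64.838 m/s, v_y = 70.36 sin 22.85° = 27.322 m/s.
Vertical: 0 = 14.05 + 27.322 t − ½(9.81) t² ⇒ 4.905 t² − 27.322 t − 14.05 = 0.
t = [27.322 + √(746.49 + 275.66)] / 9.810 = 6.0441 s.
Horizontal: R = v_x · t = 64.838 × 6.0441 = 391.9 m.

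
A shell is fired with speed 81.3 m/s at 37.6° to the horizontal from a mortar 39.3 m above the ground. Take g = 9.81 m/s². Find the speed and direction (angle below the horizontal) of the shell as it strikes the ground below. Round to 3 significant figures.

v_x = 81.3 cos 37.6° = 64.41 m/s (constant).
|v_y| at impact = √((49.60)² + 2×9.81×39.3) = 56.84 m/s.
Speed = √(64.41² + 56.84²) = 85.9 m/s; angle = arctan(56.84/64.41) = 41.4° below horizontal.

85.9 m/s at 41.4° below the horizontal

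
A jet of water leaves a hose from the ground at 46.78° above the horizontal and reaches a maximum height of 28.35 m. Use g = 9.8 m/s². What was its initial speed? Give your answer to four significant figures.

At maximum height v_y = 0, so (v₀ sin θ)² = 2 g H.
v₀ sin 46.78° = √(2 × 9.8 × 28.35) = 23.572 m/s.
v₀ = 23.572 / sin 46.78° = 23.572 / 0.7287 = 32.35 m/s.

32.35 m/s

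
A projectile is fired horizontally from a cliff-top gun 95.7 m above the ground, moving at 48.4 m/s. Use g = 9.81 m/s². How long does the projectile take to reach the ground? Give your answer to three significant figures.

The horizontal speed doesn't affect the fall. With v_y0 = 0, h = ½ g t².
t = √(2 × 95.7 / 9.81) = √19.51 = 4.42 s.

4.42 s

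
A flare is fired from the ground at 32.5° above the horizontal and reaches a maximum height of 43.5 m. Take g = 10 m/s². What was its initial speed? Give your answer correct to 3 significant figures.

At maximum height v_y = 0, so (v₀ sin θ)² = 2 g H.
v₀ sin 32.5° = √(2 × 10 × 43.5) = 29.50 m/s.
v₀ = 29.50 / sin 32.5° = 29.50 / 0.5373 = 54.9 m/s.

54.9 m/s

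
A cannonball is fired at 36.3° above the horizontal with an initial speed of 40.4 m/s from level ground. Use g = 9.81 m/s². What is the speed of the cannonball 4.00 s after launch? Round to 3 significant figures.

v_x = 40.4 cos 36.3° = 32.56 m/s (constant).
v_y(t) = 40.4 sin 36.3° − g t = 23.92 − 9.81 × 4.00 = -15.32 m/s.
Speed = √(v_x² + v_y²) = √(1060 + 234.7) = 36.0 m/s.

36.0 m/s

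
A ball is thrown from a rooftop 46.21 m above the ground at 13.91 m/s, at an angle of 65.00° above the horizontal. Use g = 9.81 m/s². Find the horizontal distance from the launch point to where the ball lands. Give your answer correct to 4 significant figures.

Components: v_x = 13.91 cos 65.00° = 5.8786 m/s, v_y = 13.91 sin 65.00° = 12.607 m/s.
Vertical: 0 = 46.21 + 12.607 t − ½(9.81) t² ⇒ 4.905 t² − 12.607 t − 46.21 = 0.
t = [12.607 + √(158.94 + 906.64)] / 9.810 = 4.6127 s.
Horizontal: R = v_x · t = 5.8786 × 4.6127 = 27.12 m.

27.12 m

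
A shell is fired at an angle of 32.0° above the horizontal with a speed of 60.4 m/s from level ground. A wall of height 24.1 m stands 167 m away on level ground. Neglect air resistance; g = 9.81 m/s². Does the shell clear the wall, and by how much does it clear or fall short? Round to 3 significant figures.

Yes — it clears the wall by 28.1 m.

v_x = 60.4 cos 32.0° = 51.22 m/s; v_y0 = 60.4 sin 32.0° = 32.01 m/s.
Time to reach the wall: t = 167 / 51.22 = 3.260 s.
Height at that point: y = 32.01×3.260 − 4.905×3.260² = 52.22 m.
That is 52.22 − 24.1 = 28.1 m above the top of the wall, so the shell clears it.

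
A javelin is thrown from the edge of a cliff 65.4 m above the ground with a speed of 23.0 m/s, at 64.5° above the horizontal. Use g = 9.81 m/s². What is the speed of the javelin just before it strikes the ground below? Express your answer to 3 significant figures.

42.6 m/s

v_x = 23.0 cos 64.5° = 9.902 m/s is unchanged throughout.
For the vertical component, v_y² = v_y0² + 2 g h = (20.76)² + 2×9.81×65.4 = 1714, so |v_y| = 41.40 m/s.
Impact speed = √(v_x² + v_y²) = √(98.05 + 1714) = 42.6 m/s.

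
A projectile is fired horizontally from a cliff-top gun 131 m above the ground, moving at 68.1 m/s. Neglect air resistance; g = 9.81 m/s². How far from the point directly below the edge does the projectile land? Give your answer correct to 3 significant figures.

352 m

Initial vertical velocity is zero, so the fall time comes from h = ½ g t²: t = √(2 × 131 / 9.81) = 5.168 s.
Horizontal motion is uniform at 68.1 m/s, so x = 68.1 × 5.168 = 352 m.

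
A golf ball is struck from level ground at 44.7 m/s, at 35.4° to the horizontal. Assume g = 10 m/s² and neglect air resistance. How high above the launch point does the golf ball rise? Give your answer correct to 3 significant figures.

Vertical component of launch velocity: v_y = 44.7 sin 35.4° = 25.89 m/s.
At the highest point the vertical velocity is zero, so v_y² = 2 g h_max.
h_max = (25.89)² / (2 × 10) = 670.3 / 20.00 = 33.5 m.

33.5 m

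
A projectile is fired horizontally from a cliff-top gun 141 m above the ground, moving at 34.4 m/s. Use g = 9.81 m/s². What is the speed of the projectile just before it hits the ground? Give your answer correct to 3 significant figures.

62.8 m/s

Fall time: t = √(2 × 141 / 9.81) = 5.362 s.
At impact: v_x = 34.4 m/s (unchanged), v_y = g t = 9.81 × 5.362 = 52.60 m/s.
Speed = √(v_x² + v_y²) = √(1183 + 2767) = 62.8 m/s.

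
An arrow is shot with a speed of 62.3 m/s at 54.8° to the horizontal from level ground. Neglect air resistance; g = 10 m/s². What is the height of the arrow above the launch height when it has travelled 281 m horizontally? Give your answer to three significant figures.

92.2 m

v_x = 62.3 cos 54.8° = 35.91 m/s, v_y0 = 62.3 sin 54.8° = 50.91 m/s.
Time to reach x = 281 m: t = x / v_x = 281 / 35.91 = 7.825 s.
y = v_y0 t − ½ g t² = 50.91×7.825 − 5.000×7.825² = 92.2 m.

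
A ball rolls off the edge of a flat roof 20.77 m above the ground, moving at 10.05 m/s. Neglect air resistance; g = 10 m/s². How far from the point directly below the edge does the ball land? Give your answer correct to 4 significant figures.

20.48 m

Initial vertical velocity is zero, so the fall time comes from h = ½ g t²: t = √(2 × 20.77 / 10) = 2.0381 s.
Horizontal motion is uniform at 10.05 m/s, so x = 10.05 × 2.0381 = 20.48 m.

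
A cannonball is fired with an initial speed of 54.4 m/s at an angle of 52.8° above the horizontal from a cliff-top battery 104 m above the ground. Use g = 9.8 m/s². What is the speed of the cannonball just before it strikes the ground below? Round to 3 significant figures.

70.7 m/s

v_x = 54.4 cos 52.8° = 32.89 m/s is unchanged throughout.
For the vertical component, v_y² = v_y0² + 2 g h = (43.33)² + 2×9.8×104 = 3916, so |v_y| = 62.58 m/s.
Impact speed = √(v_x² + v_y²) = √(1082 + 3916) = 70.7 m/s.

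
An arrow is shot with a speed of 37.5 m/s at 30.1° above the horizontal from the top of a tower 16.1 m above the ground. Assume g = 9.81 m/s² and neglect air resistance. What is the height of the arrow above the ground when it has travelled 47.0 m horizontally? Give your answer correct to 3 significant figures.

v_x = 37.5 cos 30.1° = 32.44 m/s, v_y0 = 37.5 sin 30.1° = 18.81 m/s.
Time to reach x = 47.0 m: t = x / v_x = 47.0 / 32.44 = 1.449 s.
y = 16.1 + v_y0 t − ½ g t² = 16.1 + 18.81×1.449 − 4.905×1.449² = 33.1 m.

33.1 m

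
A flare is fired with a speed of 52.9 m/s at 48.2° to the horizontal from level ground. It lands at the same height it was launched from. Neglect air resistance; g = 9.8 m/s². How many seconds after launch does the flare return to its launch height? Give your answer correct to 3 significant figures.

Vertical component: v_y = 52.9 sin 48.2° = 39.44 m/s.
For a projectile landing at launch height, time of flight is t = 2 v_y / g = 2 × 39.44 / 9.8 = 8.05 s.

8.05 s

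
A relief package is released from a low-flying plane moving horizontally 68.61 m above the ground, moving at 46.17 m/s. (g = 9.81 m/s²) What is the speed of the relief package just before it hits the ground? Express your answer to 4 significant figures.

Fall time: t = √(2 × 68.61 / 9.81) = 3.7400 s.
At impact: v_x = 46.17 m/s (unchanged), v_y = g t = 9.81 × 3.7400 = 36.689 m/s.
Speed = √(v_x² + v_y²) = √(2131.7 + 1346.1) = 58.97 m/s.

58.97 m/s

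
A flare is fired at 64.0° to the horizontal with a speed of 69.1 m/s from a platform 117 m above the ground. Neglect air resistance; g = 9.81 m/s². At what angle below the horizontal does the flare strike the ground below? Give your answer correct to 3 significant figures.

68.9°

v_x = 69.1 cos 64.0° = 30.29 m/s.
At impact |v_y| = √(v_y0² + 2 g h) = √(62.11² + 2×9.81×117) = 78.44 m/s.
Angle below horizontal = arctan(|v_y| / v_x) = arctan(78.44 / 30.29) = 68.9°.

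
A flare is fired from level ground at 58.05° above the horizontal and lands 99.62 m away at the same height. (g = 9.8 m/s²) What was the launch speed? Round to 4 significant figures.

32.97 m/s

On level ground, R = v₀² sin(2θ) / g, so v₀ = √(R g / sin 2θ).
sin(2 × 58.05°) = 0.8980.
v₀ = √(99.62 × 9.8 / 0.8980) = √1087.2 = 32.97 m/s.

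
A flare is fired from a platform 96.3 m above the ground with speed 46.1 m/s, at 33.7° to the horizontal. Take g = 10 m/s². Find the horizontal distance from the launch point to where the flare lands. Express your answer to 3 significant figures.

Components: v_x = 46.1 cos 33.7° = 38.35 m/s, v_y = 46.1 sin 33.7° = 25.58 m/s.
Vertical: 0 = 96.3 + 25.58 t − ½(10) t² ⇒ 5.000 t² − 25.58 t − 96.3 = 0.
t = [25.58 + √(654.3 + 1926)] / 10.00 = 7.638 s.
Horizontal: R = v_x · t = 38.35 × 7.638 = 293 m.

293 m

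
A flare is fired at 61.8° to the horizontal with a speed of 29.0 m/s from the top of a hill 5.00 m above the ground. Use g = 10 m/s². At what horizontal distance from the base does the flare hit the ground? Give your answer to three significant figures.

Components: v_x = 29.0 cos 61.8° = 13.70 m/s, v_y = 29.0 sin 61.8° = 25.56 m/s.
Vertical: 0 = 5.00 + 25.56 t − ½(10) t² ⇒ 5.000 t² − 25.56 t − 5.00 = 0.
t = [25.56 + √(653.3 + 100.0)] / 10.00 = 5.301 s.
Horizontal: R = v_x · t = 13.70 × 5.301 = 72.6 m.

72.6 m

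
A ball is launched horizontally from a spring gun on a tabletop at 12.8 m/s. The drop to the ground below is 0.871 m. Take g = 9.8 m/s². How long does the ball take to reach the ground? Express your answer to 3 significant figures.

0.422 s

The horizontal speed doesn't affect the fall. With v_y0 = 0, h = ½ g t².
t = √(2 × 0.871 / 9.8) = √0.1778 = 0.422 s.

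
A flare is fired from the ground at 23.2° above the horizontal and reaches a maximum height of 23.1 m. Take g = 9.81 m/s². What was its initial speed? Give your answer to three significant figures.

At maximum height v_y = 0, so (v₀ sin θ)² = 2 g H.
v₀ sin 23.2° = √(2 × 9.81 × 23.1) = 21.29 m/s.
v₀ = 21.29 / sin 23.2° = 21.29 / 0.3939 = 54.0 m/s.

54.0 m/s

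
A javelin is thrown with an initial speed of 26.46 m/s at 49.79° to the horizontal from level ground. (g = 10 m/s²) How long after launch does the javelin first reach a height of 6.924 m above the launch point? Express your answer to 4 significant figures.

0.3780 s

v_y0 = 26.46 sin 49.79° = 20.207 m/s.
Set y = v_y0 t − ½ g t² = 6.924: 5.000 t² − 20.207 t + 6.924 = 0.
t = [20.207 ± √(408.32 − 138.48)] / 10 = (20.207 ± 16.427) / 10, giving t = 0.3780 s or t = 3.663 s.
The javelin is on the way up at the first time, so t = 0.3780 s.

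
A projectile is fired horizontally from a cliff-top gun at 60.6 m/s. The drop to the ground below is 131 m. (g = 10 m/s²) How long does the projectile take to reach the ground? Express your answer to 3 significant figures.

The horizontal speed doesn't affect the fall. With v_y0 = 0, h = ½ g t².
t = √(2 × 131 / 10) = √26.20 = 5.12 s.

5.12 s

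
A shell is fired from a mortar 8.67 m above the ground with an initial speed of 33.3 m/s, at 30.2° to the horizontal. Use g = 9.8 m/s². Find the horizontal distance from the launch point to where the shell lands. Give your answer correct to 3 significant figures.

112 m

Components: v_x = 33.3 cos 30.2° = 28.78 m/s, v_y = 33.3 sin 30.2° = 16.75 m/s.
Vertical: 0 = 8.67 + 16.75 t − ½(9.8) t² ⇒ 4.900 t² − 16.75 t − 8.67 = 0.
t = [16.75 + √(280.6 + 169.9)] / 9.800 = 3.875 s.
Horizontal: R = v_x · t = 28.78 × 3.875 = 112 m.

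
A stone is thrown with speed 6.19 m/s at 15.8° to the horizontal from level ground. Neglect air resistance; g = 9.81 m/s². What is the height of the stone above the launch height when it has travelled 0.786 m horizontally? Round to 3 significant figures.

0.137 m

v_x = 6.19 cos 15.8° = 5.956 m/s, v_y0 = 6.19 sin 15.8° = 1.685 m/s.
Time to reach x = 0.786 m: t = x / v_x = 0.786 / 5.956 = 0.1320 s.
y = v_y0 t − ½ g t² = 1.685×0.1320 − 4.905×0.1320² = 0.137 m.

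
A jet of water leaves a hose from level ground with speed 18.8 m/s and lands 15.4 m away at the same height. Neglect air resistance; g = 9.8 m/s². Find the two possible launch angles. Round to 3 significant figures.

12.6° and 77.4°

Level-ground range: R = v₀² sin(2θ)/g ⇒ sin 2θ = R g / v₀² = 15.4×9.8/18.8² = 0.4270.
2θ = arcsin(0.4270) = 25.28° or 180° − 25.28° = 154.72°.
So θ = 12.6° or θ = 77.4°.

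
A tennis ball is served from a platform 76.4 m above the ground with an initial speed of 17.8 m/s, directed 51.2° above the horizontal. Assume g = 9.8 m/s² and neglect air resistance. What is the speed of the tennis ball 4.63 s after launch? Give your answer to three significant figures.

33.4 m/s

v_x = 17.8 cos 51.2° = 11.15 m/s (constant).
v_y(t) = 17.8 sin 51.2° − g t = 13.87 − 9.8 × 4.63 = -31.50 m/s.
Speed = √(v_x² + v_y²) = √(124.3 + 992.2) = 33.4 m/s.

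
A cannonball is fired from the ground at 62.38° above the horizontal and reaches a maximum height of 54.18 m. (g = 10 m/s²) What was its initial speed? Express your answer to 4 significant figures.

37.15 m/s

At maximum height v_y = 0, so (v₀ sin θ)² = 2 g H.
v₀ sin 62.38° = √(2 × 10 × 54.18) = 32.918 m/s.
v₀ = 32.918 / sin 62.38° = 32.918 / 0.8860 = 37.15 m/s.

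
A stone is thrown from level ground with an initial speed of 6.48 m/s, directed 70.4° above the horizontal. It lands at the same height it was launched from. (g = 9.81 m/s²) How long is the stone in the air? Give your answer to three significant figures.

1.24 s

Vertical component: v_y = 6.48 sin 70.4° = 6.105 m/s.
For a projectile landing at launch height, time of flight is t = 2 v_y / g = 2 × 6.105 / 9.81 = 1.24 s.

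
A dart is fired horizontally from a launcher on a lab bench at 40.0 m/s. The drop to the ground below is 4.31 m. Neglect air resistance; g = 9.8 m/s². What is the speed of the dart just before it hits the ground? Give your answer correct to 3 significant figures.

41.0 m/s

Fall time: t = √(2 × 4.31 / 9.8) = 0.9379 s.
At impact: v_x = 40.0 m/s (unchanged), v_y = g t = 9.8 × 0.9379 = 9.191 m/s.
Speed = √(v_x² + v_y²) = √(1600 + 84.47) = 41.0 m/s.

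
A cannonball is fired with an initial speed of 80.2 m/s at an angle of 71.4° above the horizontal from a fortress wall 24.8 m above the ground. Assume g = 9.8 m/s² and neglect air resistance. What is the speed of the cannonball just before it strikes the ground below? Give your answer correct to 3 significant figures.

83.2 m/s

v_x = 80.2 cos 71.4° = 25.58 m/s is unchanged throughout.
For the vertical component, v_y² = v_y0² + 2 g h = (76.01)² + 2×9.8×24.8 = 6264, so |v_y| = 79.15 m/s.
Impact speed = √(v_x² + v_y²) = √(654.3 + 6264) = 83.2 m/s.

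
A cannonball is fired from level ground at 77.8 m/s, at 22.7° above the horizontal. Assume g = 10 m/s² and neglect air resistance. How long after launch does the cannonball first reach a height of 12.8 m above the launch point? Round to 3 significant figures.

0.462 s

v_y0 = 77.8 sin 22.7° = 30.02 m/s.
Set y = v_y0 t − ½ g t² = 12.8: 5.000 t² − 30.02 t + 12.8 = 0.
t = [30.02 ± √(901.2 − 256.0)] / 10 = (30.02 ± 25.40) / 10, giving t = 0.462 s or t = 5.54 s.
The cannonball is on the way up at the first time, so t = 0.462 s.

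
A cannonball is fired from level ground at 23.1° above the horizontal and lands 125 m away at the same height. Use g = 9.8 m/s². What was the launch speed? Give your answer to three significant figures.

On level ground, R = v₀² sin(2θ) / g, so v₀ = √(R g / sin 2θ).
sin(2 × 23.1°) = 0.7218.
v₀ = √(125 × 9.8 / 0.7218) = √1697 = 41.2 m/s.

41.2 m/s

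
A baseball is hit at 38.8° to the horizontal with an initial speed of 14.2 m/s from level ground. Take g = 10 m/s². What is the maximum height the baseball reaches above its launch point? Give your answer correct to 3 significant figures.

Vertical component of launch velocity: v_y = 14.2 sin 38.8° = 8.898 m/s.
At the highest point the vertical velocity is zero, so v_y² = 2 g h_max.
h_max = (8.898)² / (2 × 10) = 79.17 / 20.00 = 3.96 m.

3.96 m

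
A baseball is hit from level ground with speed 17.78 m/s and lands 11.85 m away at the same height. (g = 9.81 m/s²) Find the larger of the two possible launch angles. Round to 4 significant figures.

Level-ground range: R = v₀² sin(2θ)/g ⇒ sin 2θ = R g / v₀² = 11.85×9.81/17.78² = 0.3677.
2θ = arcsin(0.3677) = 21.574° or 180° − 21.574° = 158.426°.
So θ = 10.79° or θ = 79.21°.

79.21°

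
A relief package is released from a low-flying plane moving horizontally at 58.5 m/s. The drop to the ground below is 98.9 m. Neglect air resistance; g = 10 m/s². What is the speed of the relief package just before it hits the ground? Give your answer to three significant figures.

73.5 m/s

Fall time: t = √(2 × 98.9 / 10) = 4.447 s.
At impact: v_x = 58.5 m/s (unchanged), v_y = g t = 10 × 4.447 = 44.47 m/s.
Speed = √(v_x² + v_y²) = √(3422 + 1978) = 73.5 m/s.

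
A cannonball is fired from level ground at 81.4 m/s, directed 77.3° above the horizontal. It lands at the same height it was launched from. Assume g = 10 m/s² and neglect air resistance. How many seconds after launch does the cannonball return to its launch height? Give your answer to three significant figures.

15.9 s

Vertical component: v_y = 81.4 sin 77.3° = 79.41 m/s.
For a projectile landing at launch height, time of flight is t = 2 v_y / g = 2 × 79.41 / 10 = 15.9 s.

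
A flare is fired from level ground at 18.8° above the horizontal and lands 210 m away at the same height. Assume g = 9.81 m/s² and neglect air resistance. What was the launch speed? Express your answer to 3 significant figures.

On level ground, R = v₀² sin(2θ) / g, so v₀ = √(R g / sin 2θ).
sin(2 × 18.8°) = 0.6101.
v₀ = √(210 × 9.81 / 0.6101) = √3377 = 58.1 m/s.

58.1 m/s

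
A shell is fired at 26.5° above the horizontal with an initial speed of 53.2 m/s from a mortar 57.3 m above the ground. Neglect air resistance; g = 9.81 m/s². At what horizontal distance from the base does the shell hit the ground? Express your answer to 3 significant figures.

Components: v_x = 53.2 cos 26.5° = 47.61 m/s, v_y = 53.2 sin 26.5° = 23.74 m/s.
Vertical: 0 = 57.3 + 23.74 t − ½(9.81) t² ⇒ 4.905 t² − 23.74 t − 57.3 = 0.
t = [23.74 + √(563.6 + 1124)] / 9.810 = 6.608 s.
Horizontal: R = v_x · t = 47.61 × 6.608 = 315 m.

315 m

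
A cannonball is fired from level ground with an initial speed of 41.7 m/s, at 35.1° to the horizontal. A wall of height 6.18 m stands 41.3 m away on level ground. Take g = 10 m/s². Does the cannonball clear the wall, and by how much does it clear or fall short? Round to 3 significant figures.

Yes — it clears the wall by 15.5 m.

v_x = 41.7 cos 35.1° = 34.12 m/s; v_y0 = 41.7 sin 35.1° = 23.98 m/s.
Time to reach the wall: t = 41.3 / 34.12 = 1.210 s.
Height at that point: y = 23.98×1.210 − 5.000×1.210² = 21.70 m.
That is 21.70 − 6.18 = 15.5 m above the top of the wall, so the cannonball clears it.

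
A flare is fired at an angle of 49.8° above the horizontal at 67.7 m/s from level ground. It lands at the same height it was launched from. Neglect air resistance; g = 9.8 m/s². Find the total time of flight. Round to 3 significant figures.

Vertical component: v_y = 67.7 sin 49.8° = 51.71 m/s.
For a projectile landing at launch height, time of flight is t = 2 v_y / g = 2 × 51.71 / 9.8 = 10.6 s.

10.6 s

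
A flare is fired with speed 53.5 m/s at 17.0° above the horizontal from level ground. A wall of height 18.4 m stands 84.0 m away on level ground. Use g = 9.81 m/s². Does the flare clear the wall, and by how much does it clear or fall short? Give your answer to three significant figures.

v_x = 53.5 cos 17.0° = 51.16 m/s; v_y0 = 53.5 sin 17.0° = 15.64 m/s.
Time to reach the wall: t = 84.0 / 51.16 = 1.642 s.
Height at that point: y = 15.64×1.642 − 4.905×1.642² = 12.46 m.
That is 18.4 − 12.46 = 5.94 m below the top of the wall, so the flare does not clear it.

No — it falls 5.94 m short of clearing the wall.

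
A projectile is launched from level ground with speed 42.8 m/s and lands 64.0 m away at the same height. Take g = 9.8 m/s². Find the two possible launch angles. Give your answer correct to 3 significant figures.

Level-ground range: R = v₀² sin(2θ)/g ⇒ sin 2θ = R g / v₀² = 64.0×9.8/42.8² = 0.3424.
2θ = arcsin(0.3424) = 20.02° or 180° − 20.02° = 159.98°.
So θ = 10.0° or θ = 80.0°.

10.0° and 80.0°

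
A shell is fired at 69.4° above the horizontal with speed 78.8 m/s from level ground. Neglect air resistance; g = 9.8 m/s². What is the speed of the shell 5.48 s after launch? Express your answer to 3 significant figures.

v_x = 78.8 cos 69.4° = 27.73 m/s (constant).
v_y(t) = 78.8 sin 69.4° − g t = 73.76 − 9.8 × 5.48 = 20.06 m/s.
Speed = √(v_x² + v_y²) = √(769.0 + 402.4) = 34.2 m/s.

34.2 m/s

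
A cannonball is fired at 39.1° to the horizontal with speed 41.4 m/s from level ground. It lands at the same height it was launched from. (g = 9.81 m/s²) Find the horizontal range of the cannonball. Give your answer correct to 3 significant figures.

171 m

For level ground, R = v₀² sin(2θ) / g.
sin(2 × 39.1°) = sin 78.20° = 0.9789.
R = (41.4)² × 0.9789 / 9.81 = 171 m.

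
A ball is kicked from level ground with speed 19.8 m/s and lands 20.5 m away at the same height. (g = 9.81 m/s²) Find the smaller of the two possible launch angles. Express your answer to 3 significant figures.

15.4°

Level-ground range: R = v₀² sin(2θ)/g ⇒ sin 2θ = R g / v₀² = 20.5×9.81/19.8² = 0.5130.
2θ = arcsin(0.5130) = 30.86° or 180° − 30.86° = 149.14°.
So θ = 15.4° or θ = 74.6°.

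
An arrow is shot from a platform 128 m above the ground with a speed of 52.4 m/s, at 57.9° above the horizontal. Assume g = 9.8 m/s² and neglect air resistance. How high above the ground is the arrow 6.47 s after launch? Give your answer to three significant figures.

210 m

v_y0 = 52.4 sin 57.9° = 44.39 m/s.
y(t) = 128 + v_y0 t − ½ g t² = 128 + 44.39×6.47 − ½×9.8×6.47² = 210 m.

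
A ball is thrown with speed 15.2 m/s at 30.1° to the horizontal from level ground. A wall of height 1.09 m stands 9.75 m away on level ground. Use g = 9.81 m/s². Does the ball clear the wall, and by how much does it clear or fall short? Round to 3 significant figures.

Yes — it clears the wall by 1.87 m.

v_x = 15.2 cos 30.1° = 13.15 m/s; v_y0 = 15.2 sin 30.1° = 7.623 m/s.
Time to reach the wall: t = 9.75 / 13.15 = 0.7414 s.
Height at that point: y = 7.623×0.7414 − 4.905×0.7414² = 2.956 m.
That is 2.956 − 1.09 = 1.87 m above the top of the wall, so the ball clears it.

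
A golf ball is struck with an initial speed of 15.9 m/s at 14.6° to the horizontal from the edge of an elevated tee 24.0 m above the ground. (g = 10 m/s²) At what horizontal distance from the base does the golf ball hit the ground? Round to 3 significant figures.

Components: v_x = 15.9 cos 14.6° = 15.39 m/s, v_y = 15.9 sin 14.6° = 4.008 m/s.
Vertical: 0 = 24.0 + 4.008 t − ½(10) t² ⇒ 5.000 t² − 4.008 t − 24.0 = 0.
t = [4.008 + √(16.06 + 480.0)] / 10.00 = 2.628 s.
Horizontal: R = v_x · t = 15.39 × 2.628 = 40.4 m.

40.4 m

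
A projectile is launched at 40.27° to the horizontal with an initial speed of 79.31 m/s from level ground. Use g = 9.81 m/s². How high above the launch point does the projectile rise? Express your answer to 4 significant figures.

Vertical component of launch velocity: v_y = 79.31 sin 40.27° = 51.265 m/s.
At the highest point the vertical velocity is zero, so v_y² = 2 g h_max.
h_max = (51.265)² / (2 × 9.81) = 2628.1 / 19.62 = 134.0 m.

134.0 m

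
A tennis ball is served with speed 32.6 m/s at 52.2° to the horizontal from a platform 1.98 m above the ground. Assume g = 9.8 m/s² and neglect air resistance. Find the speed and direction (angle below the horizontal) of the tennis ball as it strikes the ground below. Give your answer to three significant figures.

33.2 m/s at 53.0° below the horizontal

v_x = 32.6 cos 52.2° = 19.98 m/s (constant).
|v_y| at impact = √((25.76)² + 2×9.8×1.98) = 26.50 m/s.
Speed = √(19.98² + 26.50²) = 33.2 m/s; angle = arctan(26.50/19.98) = 53.0° below horizontal.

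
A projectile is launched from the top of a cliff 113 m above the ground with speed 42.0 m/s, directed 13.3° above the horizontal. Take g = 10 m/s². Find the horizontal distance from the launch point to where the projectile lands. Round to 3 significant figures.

238 m

Components: v_x = 42.0 cos 13.3° = 40.87 m/s, v_y = 42.0 sin 13.3° = 9.662 m/s.
Vertical: 0 = 113 + 9.662 t − ½(10) t² ⇒ 5.000 t² − 9.662 t − 113 = 0.
t = [9.662 + √(93.35 + 2260)] / 10.00 = 5.817 s.
Horizontal: R = v_x · t = 40.87 × 5.817 = 238 m.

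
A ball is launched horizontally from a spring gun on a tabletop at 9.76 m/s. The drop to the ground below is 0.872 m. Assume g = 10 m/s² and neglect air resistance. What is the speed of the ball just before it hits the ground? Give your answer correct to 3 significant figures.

Fall time: t = √(2 × 0.872 / 10) = 0.4176 s.
At impact: v_x = 9.76 m/s (unchanged), v_y = g t = 10 × 0.4176 = 4.176 m/s.
Speed = √(v_x² + v_y²) = √(95.26 + 17.44) = 10.6 m/s.

10.6 m/s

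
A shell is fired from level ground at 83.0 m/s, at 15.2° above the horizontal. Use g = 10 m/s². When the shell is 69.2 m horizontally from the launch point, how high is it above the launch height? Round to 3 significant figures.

v_x = 83.0 cos 15.2° = 80.10 m/s, v_y0 = 83.0 sin 15.2° = 21.76 m/s.
Time to reach x = 69.2 m: t = x / v_x = 69.2 / 80.10 = 0.8639 s.
y = v_y0 t − ½ g t² = 21.76×0.8639 − 5.000×0.8639² = 15.1 m.

15.1 m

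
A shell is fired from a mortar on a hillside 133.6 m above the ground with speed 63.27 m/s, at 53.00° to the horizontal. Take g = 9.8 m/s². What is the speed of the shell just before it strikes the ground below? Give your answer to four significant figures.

v_x = 63.27 cos 53.00° = 38.077 m/s is unchanged throughout.
For the vertical component, v_y² = v_y0² + 2 g h = (50.530)² + 2×9.8×133.6 = 5171.8, so |v_y| = 71.915 m/s.
Impact speed = √(v_x² + v_y²) = √(1449.9 + 5171.8) = 81.37 m/s.

81.37 m/s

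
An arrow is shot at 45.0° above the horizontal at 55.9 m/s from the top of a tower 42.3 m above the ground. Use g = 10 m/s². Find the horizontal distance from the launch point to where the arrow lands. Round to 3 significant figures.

Components: v_x = 55.9 cos 45.0° = 39.53 m/s, v_y = 55.9 sin 45.0° = 39.53 m/s.
Vertical: 0 = 42.3 + 39.53 t − ½(10) t² ⇒ 5.000 t² − 39.53 t − 42.3 = 0.
t = [39.53 + √(1563 + 846.0)] / 10.00 = 8.861 s.
Horizontal: R = v_x · t = 39.53 × 8.861 = 350 m.

350 m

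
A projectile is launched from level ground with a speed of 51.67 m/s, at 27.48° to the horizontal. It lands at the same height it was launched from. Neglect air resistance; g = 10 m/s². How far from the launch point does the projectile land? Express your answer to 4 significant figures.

Components: v_x = 51.67 cos 27.48° = 45.840 m/s, v_y = 51.67 sin 27.48° = 23.843 m/s.
Time of flight (same landing height): t = 2 v_y / g = 2 × 23.843 / 10 = 4.7686 s.
Range: R = v_x · t = 45.840 × 4.7686 = 218.6 m.

218.6 m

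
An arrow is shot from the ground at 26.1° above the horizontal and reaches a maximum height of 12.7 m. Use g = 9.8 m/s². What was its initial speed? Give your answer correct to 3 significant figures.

35.9 m/s

At maximum height v_y = 0, so (v₀ sin θ)² = 2 g H.
v₀ sin 26.1° = √(2 × 9.8 × 12.7) = 15.78 m/s.
v₀ = 15.78 / sin 26.1° = 15.78 / 0.4399 = 35.9 m/s.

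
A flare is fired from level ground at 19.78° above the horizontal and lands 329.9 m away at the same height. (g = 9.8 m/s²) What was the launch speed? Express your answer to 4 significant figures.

On level ground, R = v₀² sin(2θ) / g, so v₀ = √(R g / sin 2θ).
sin(2 × 19.78°) = 0.6369.
v₀ = √(329.9 × 9.8 / 0.6369) = √5076.2 = 71.25 m/s.

71.25 m/s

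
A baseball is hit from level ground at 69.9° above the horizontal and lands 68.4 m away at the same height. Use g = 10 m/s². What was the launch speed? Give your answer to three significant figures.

32.6 m/s

On level ground, R = v₀² sin(2θ) / g, so v₀ = √(R g / sin 2θ).
sin(2 × 69.9°) = 0.6455.
v₀ = √(68.4 × 10 / 0.6455) = √1060 = 32.6 m/s.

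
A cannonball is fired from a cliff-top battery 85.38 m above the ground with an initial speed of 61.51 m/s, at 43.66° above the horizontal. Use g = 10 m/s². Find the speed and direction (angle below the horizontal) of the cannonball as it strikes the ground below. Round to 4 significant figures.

74.10 m/s at 53.09° below the horizontal

v_x = 61.51 cos 43.66° = 44.499 m/s (constant).
|v_y| at impact = √((42.465)² + 2×10×85.38) = 59.253 m/s.
Speed = √(44.499² + 59.253²) = 74.10 m/s; angle = arctan(59.253/44.499) = 53.09° below horizontal.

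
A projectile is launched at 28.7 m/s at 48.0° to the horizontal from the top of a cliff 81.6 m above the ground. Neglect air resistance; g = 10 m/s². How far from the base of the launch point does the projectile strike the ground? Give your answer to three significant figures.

129 m

Components: v_x = 28.7 cos 48.0° = 19.20 m/s, v_y = 28.7 sin 48.0° = 21.33 m/s.
Vertical: 0 = 81.6 + 21.33 t − ½(10) t² ⇒ 5.000 t² − 21.33 t − 81.6 = 0.
t = [21.33 + √(455.0 + 1632)] / 10.00 = 6.701 s.
Horizontal: R = v_x · t = 19.20 × 6.701 = 129 m.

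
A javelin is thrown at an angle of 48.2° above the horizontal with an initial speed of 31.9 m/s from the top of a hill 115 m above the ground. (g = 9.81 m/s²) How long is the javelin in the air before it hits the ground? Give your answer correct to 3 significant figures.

7.84 s

Vertical component: v_y = 31.9 sin 48.2° = 23.78 m/s.
Taking up as positive with launch at y = 115 m, landing at y = 0: 0 = 115 + 23.78 t − ½(9.81) t².
Solving 4.905 t² − 23.78 t − 115 = 0 gives t = [23.78 + √(23.78² + 4·4.905·115)] / 9.810 = 7.84 s.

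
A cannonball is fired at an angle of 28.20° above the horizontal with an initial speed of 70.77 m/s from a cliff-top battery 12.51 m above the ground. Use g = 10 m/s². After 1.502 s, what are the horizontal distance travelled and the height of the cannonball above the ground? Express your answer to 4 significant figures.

x = 93.68 m, y = 51.46 m

v_x = 70.77 cos 28.20° = 62.370 m/s; v_y0 = 70.77 sin 28.20° = 33.442 m/s.
x = v_x t = 62.370 × 1.502 = 93.68 m.
y = 12.51 + v_y0 t − ½ g t² = 51.46 m.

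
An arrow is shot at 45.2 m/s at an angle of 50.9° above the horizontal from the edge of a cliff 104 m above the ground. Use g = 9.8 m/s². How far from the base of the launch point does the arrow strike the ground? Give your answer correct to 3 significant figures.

Components: v_x = 45.2 cos 50.9° = 28.51 m/s, v_y = 45.2 sin 50.9° = 35.08 m/s.
Vertical: 0 = 104 + 35.08 t − ½(9.8) t² ⇒ 4.900 t² − 35.08 t − 104 = 0.
t = [35.08 + √(1231 + 2038)] / 9.800 = 9.414 s.
Horizontal: R = v_x · t = 28.51 × 9.414 = 268 m.

268 m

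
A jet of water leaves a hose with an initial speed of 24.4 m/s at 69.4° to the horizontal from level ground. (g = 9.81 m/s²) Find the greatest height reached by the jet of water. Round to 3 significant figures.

Vertical component of launch velocity: v_y = 24.4 sin 69.4° = 22.84 m/s.
At the highest point the vertical velocity is zero, so v_y² = 2 g h_max.
h_max = (22.84)² / (2 × 9.81) = 521.7 / 19.62 = 26.6 m.

26.6 m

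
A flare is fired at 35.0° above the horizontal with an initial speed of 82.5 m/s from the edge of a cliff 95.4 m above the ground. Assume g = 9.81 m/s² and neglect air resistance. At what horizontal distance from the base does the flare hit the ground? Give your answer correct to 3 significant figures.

768 m

Components: v_x = 82.5 cos 35.0° = 67.58 m/s, v_y = 82.5 sin 35.0° = 47.32 m/s.
Vertical: 0 = 95.4 + 47.32 t − ½(9.81) t² ⇒ 4.905 t² − 47.32 t − 95.4 = 0.
t = [47.32 + √(2239 + 1872)] / 9.810 = 11.36 s.
Horizontal: R = v_x · t = 67.58 × 11.36 = 768 m.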